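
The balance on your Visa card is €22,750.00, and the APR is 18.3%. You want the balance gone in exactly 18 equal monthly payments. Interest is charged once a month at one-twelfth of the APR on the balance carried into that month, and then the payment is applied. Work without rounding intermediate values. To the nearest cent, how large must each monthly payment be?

Monthly rate r = 18.3%/12 = 1.525% = 0.01525.
Level-payment amortization: P = B₀·r / (1 − (1+r)^(−n)) = 22750.00·0.01525 / (1 − 1.01525^(−18)).
Denominator 1 − (1+r)^(−18) = 0.238471725.
P = 346.938 / 0.238471725 ≈ 1454.84.

€1,454.84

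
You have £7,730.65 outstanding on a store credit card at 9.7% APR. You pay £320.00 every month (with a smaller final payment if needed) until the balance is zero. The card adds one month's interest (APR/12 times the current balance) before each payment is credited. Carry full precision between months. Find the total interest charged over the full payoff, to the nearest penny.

£904.90

Monthly rate r = 9.7%/12 = 0.808333% = 0.00808333.
Payoff takes n = ⌈−ln(1 − rB₀/P)/ln(1+r)⌉ = ⌈26.986⌉ = 27 payments; the last is £315.55.
Total paid = 26·£320.00 + £315.55 = £8,635.55.
Total interest = total paid − principal = £8,635.55 − £7,730.65 = £904.90.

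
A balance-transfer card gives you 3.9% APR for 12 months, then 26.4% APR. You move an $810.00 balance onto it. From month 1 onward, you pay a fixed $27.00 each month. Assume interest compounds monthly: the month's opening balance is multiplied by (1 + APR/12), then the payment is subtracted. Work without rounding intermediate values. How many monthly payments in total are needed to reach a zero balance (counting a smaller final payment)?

37 months

Promo months 1–12 at r₀ = 3.9%/12 = 0.00325; months 13+ at r₁ = 26.4%/12 = 0.022.
After month 12: iterate B ← B·(1+r₀) − $27.00 for 12 months → $512.31.
Then at r₁ with $27.00/mo: n₂ = −ln(1 − r₁·B/P)/ln(1+r₁) ≈ 24.83 → 25 more payments.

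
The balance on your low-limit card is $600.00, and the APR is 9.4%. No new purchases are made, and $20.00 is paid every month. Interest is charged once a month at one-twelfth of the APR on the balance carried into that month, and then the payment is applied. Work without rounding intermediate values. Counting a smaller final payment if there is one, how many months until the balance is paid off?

35 payments

Monthly rate r = 9.4%/12 = 0.783333% = 0.00783333.
Recurrence: B ← B·(1+r) − $20.00.
Month 1: interest $4.70; balance after payment $584.70.
Month 2: interest $4.58; balance after payment $569.28.
Closed form: n = −ln(1 − rB₀/P)/ln(1+r) = −ln(0.765)/ln(1.00783) ≈ 34.331, so the balance reaches zero during payment 35.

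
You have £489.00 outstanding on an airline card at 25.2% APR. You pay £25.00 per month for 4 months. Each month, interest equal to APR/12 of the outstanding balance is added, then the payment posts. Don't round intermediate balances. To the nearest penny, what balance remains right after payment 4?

£428.19

Monthly rate r = 25.2%/12 = 2.1% = 0.021.
Each month: B ← B·(1+r) − £25.00.
Month 1: interest £10.27; balance after payment £474.27.
Month 2: interest £9.96; balance after payment £459.23.
Month 3: interest £9.64; balance after payment £443.87.
Month 4: interest £9.32; balance after payment £428.19.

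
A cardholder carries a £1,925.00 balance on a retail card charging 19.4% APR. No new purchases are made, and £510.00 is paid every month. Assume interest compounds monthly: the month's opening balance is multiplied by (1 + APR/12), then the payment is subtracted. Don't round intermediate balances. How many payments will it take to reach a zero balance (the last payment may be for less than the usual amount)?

4 months

Monthly rate r = 19.4%/12 = 1.61667% = 0.0161667.
Recurrence: B ← B·(1+r) − £510.00.
Month 1: interest £31.12; balance after payment £1,446.12.
Month 2: interest £23.38; balance after payment £959.50.
Month 3: interest £15.51; balance after payment £465.01.
Month 4: interest £7.52; balance after payment £0.00.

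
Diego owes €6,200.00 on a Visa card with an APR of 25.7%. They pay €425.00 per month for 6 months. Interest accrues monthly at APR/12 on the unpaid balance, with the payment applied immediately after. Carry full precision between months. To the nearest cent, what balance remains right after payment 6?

€4,350.10

Monthly rate r = 25.7%/12 = 2.14167% = 0.0214167.
Each month: B ← B·(1+r) − €425.00.
Month 1: interest €132.78; balance after payment €5,907.78.
Month 2: interest €126.53; balance after payment €5,609.31.
Month 3: interest €120.13; balance after payment €5,304.44.
Month 4: interest €113.60; balance after payment €4,993.04.
Month 5: interest €106.93; balance after payment €4,674.98.
Month 6: interest €100.12; balance after payment €4,350.10.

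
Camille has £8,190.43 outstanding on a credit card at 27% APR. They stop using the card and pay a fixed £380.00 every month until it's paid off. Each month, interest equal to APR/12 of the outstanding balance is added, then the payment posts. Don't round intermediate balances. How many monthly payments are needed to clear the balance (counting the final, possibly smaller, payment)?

30 months

Monthly rate r = 27%/12 = 2.25% = 0.0225.
Recurrence: B ← B·(1+r) − £380.00.
Month 1: interest £184.28; balance after payment £7,994.71.
Month 2: interest £179.88; balance after payment £7,794.60.
Closed form: n = −ln(1 − rB₀/P)/ln(1+r) = −ln(0.51504)/ln(1.0225) ≈ 29.820, so the balance reaches zero during payment 30.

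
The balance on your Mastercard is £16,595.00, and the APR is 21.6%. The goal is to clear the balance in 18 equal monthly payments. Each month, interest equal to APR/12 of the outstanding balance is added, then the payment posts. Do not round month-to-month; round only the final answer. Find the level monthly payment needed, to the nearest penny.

Monthly rate r = 21.6%/12 = 1.8% = 0.018.
Level-payment amortization: P = B₀·r / (1 − (1+r)^(−n)) = 16595.00·0.018 / (1 − 1.018^(−18)).
Denominator 1 − (1+r)^(−18) = 0.274662726.
P = 298.71 / 0.274662726 ≈ 1087.55.

£1,087.55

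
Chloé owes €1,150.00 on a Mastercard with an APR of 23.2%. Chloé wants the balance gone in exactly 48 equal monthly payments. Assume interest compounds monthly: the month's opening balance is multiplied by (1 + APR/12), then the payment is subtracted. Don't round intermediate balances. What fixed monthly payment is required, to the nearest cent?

€36.99

Monthly rate r = 23.2%/12 = 1.93333% = 0.0193333.
Level-payment amortization: P = B₀·r / (1 − (1+r)^(−n)) = 1150.00·0.0193333 / (1 − 1.01933^(−48)).
Denominator 1 − (1+r)^(−48) = 0.601139403.
P = 22.2333 / 0.601139403 ≈ 36.99.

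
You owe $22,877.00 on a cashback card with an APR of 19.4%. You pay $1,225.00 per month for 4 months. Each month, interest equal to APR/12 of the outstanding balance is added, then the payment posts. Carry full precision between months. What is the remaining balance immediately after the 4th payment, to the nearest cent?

Monthly rate r = 19.4%/12 = 1.61667% = 0.0161667.
Each month: B ← B·(1+r) − $1,225.00.
Month 1: interest $369.84; balance after payment $22,021.84.
Month 2: interest $356.02; balance after payment $21,152.86.
Month 3: interest $341.97; balance after payment $20,269.84.
Month 4: interest $327.70; balance after payment $19,372.53.

$19,372.53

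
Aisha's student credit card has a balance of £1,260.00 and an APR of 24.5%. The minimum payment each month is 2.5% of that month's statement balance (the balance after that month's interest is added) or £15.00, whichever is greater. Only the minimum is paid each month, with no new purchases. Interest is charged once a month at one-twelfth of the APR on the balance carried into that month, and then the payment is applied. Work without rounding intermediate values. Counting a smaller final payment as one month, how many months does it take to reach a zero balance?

229 months

Monthly rate r = 24.5%/12 = 2.04167% = 0.0204167.
While 2.5% of the post-interest balance exceeds £15.00, each month B ← (B·(1+r))·(1 − 0.025), i.e. B shrinks by the factor (1+r)·0.975 = 0.99491.
This holds for months 1–150. Entering month 151 the balance is £585.73; 2.5% of the post-interest balance is now below £15.00, so the flat £15.00 minimum applies from here.
From month 151 a fixed £15.00 at rate r clears £585.73 in 79 more payments. Total: 150 + 79 = 229 months.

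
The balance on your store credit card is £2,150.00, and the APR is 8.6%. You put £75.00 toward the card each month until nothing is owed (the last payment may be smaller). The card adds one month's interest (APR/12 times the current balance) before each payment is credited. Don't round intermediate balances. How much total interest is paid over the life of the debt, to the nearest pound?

£265

Monthly rate r = 8.6%/12 = 0.716667% = 0.00716667.
Payoff takes n = ⌈−ln(1 − rB₀/P)/ln(1+r)⌉ = ⌈32.204⌉ = 33 payments; the last is £15.34.
Total paid = 32·£75.00 + £15.34 = £2,415.34.
Total interest = total paid − principal = £2,415.34 − £2,150.00 = £265.34.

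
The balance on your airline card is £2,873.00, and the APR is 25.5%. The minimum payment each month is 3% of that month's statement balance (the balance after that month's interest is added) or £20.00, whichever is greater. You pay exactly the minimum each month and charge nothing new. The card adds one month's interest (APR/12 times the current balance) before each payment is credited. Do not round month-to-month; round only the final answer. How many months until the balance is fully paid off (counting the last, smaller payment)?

Monthly rate r = 25.5%/12 = 2.125% = 0.02125.
While 3% of the post-interest balance exceeds £20.00, each month B ← (B·(1+r))·(1 − 0.03), i.e. B shrinks by the factor (1+r)·0.97 = 0.99061.
This holds for months 1–158. Entering month 159 the balance is £647.35; 3% of the post-interest balance is now below £20.00, so the flat £20.00 minimum applies from here.
From month 159 a fixed £20.00 at rate r clears £647.35 in 56 more payments. Total: 158 + 56 = 214 months.

214 months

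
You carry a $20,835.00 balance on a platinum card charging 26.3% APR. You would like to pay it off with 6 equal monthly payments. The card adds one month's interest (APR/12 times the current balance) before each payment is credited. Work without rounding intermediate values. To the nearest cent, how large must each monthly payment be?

Monthly rate r = 26.3%/12 = 2.19167% = 0.0219167.
Level-payment amortization: P = B₀·r / (1 − (1+r)^(−n)) = 20835.00·0.0219167 / (1 − 1.02192^(−6)).
Denominator 1 − (1+r)^(−6) = 0.121974545.
P = 456.634 / 0.121974545 ≈ 3743.68.

$3,743.68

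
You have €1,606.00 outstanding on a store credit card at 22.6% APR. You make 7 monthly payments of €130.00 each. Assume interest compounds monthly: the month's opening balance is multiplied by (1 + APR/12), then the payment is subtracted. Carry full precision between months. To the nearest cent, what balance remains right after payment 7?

€867.01

Monthly rate r = 22.6%/12 = 1.88333% = 0.0188333.
Each month: B ← B·(1+r) − €130.00.
Month 1: interest €30.25; balance after payment €1,506.25.
Month 2: interest €28.37; balance after payment €1,404.61.
Month 3: interest €26.45; balance after payment €1,301.07.
Month 4: interest €24.50; balance after payment €1,195.57.
Month 5: interest €22.52; balance after payment €1,088.09.
Month 6: interest €20.49; balance after payment €978.58.
Month 7: interest €18.43; balance after payment €867.01.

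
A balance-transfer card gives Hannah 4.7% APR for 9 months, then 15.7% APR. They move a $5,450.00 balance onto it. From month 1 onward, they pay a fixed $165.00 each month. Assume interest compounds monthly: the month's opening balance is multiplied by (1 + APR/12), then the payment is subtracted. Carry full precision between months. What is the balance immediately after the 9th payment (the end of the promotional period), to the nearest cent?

$4,136.67

Promo months 1–9 at r₀ = 4.7%/12 = 0.00391667; months 10+ at r₁ = 15.7%/12 = 0.0130833.
After month 9: iterate B ← B·(1+r₀) − $165.00 for 9 months → $4,136.67.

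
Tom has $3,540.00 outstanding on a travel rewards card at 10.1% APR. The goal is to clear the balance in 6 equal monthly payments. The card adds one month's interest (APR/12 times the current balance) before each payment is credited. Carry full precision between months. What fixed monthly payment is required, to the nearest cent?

Monthly rate r = 10.1%/12 = 0.841667% = 0.00841667.
Level-payment amortization: P = B₀·r / (1 − (1+r)^(−n)) = 3540.00·0.00841667 / (1 − 1.00842^(−6)).
Denominator 1 − (1+r)^(−6) = 0.0490451217.
P = 29.795 / 0.0490451217 ≈ 607.50.

$607.50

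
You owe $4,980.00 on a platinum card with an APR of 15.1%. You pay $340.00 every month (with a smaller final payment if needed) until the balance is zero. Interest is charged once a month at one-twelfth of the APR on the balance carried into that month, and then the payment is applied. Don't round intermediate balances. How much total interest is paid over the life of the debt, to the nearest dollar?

$559

Monthly rate r = 15.1%/12 = 1.25833% = 0.0125833.
Payoff takes n = ⌈−ln(1 − rB₀/P)/ln(1+r)⌉ = ⌈16.291⌉ = 17 payments; the last is $99.47.
Total paid = 16·$340.00 + $99.47 = $5,539.47.
Total interest = total paid − principal = $5,539.47 − $4,980.00 = $559.47.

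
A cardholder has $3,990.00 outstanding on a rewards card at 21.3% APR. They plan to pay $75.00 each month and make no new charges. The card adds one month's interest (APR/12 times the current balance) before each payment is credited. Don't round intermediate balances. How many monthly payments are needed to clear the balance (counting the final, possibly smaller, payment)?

Monthly rate r = 21.3%/12 = 1.775% = 0.01775.
Recurrence: B ← B·(1+r) − $75.00.
Month 1: interest $70.82; balance after payment $3,985.82.
Month 2: interest $70.75; balance after payment $3,981.57.
Closed form: n = −ln(1 − rB₀/P)/ln(1+r) = −ln(0.0557)/ln(1.01775) ≈ 164.131, so the balance reaches zero during payment 165.

165 months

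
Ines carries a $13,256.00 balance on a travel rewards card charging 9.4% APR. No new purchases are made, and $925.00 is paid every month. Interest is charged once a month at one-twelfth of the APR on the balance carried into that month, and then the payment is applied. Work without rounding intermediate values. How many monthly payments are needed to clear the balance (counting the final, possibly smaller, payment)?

Monthly rate r = 9.4%/12 = 0.783333% = 0.00783333.
Recurrence: B ← B·(1+r) − $925.00.
Month 1: interest $103.84; balance after payment $12,434.84.
Month 2: interest $97.41; balance after payment $11,607.24.
Closed form: n = −ln(1 − rB₀/P)/ln(1+r) = −ln(0.88774)/ln(1.00783) ≈ 15.260, so the balance reaches zero during payment 16.

16 payments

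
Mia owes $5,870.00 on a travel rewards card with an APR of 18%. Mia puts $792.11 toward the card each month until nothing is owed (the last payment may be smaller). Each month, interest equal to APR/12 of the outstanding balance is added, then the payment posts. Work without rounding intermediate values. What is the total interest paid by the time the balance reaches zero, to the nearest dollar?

Monthly rate r = 18%/12 = 1.5% = 0.015.
Payoff takes n = ⌈−ln(1 − rB₀/P)/ln(1+r)⌉ = ⌈7.915⌉ = 8 payments; the last is $724.89.
Total paid = 7·$792.11 + $724.89 = $6,269.66.
Total interest = total paid − principal = $6,269.66 − $5,870.00 = $399.66.

$400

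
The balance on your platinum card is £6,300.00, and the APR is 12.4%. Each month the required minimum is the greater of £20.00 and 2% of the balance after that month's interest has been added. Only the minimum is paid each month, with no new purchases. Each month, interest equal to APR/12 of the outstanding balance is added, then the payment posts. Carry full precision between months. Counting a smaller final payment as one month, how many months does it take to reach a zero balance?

Monthly rate r = 12.4%/12 = 1.03333% = 0.0103333.
While 2% of the post-interest balance exceeds £20.00, each month B ← (B·(1+r))·(1 − 0.02), i.e. B shrinks by the factor (1+r)·0.98 = 0.99013.
This holds for months 1–187. Entering month 188 the balance is £985.17; 2% of the post-interest balance is now below £20.00, so the flat £20.00 minimum applies from here.
From month 188 a fixed £20.00 at rate r clears £985.17 in 70 more payments. Total: 187 + 70 = 257 months.

257 months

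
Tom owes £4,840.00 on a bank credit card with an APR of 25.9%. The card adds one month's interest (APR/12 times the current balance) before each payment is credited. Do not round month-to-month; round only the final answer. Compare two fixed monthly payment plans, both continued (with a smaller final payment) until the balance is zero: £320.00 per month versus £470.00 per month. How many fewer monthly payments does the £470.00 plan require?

7 fewer payments

Monthly rate r = 25.9%/12 = 2.15833% = 0.0215833.
At £320.00/mo: n = ⌈−ln(1 − rB₀/P)/ln(1+r)⌉ = 19 payments (last £163.05); total interest = total paid − £4,840.00 = £1,083.05.
At £470.00/mo: 12 payments (last £363.51); total interest £693.51.
Payments saved = 19 − 12 = 7.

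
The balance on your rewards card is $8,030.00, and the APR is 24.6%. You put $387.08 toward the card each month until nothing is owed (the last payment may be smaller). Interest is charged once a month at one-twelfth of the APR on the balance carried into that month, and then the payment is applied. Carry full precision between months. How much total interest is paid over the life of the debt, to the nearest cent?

Monthly rate r = 24.6%/12 = 2.05% = 0.0205.
Payoff takes n = ⌈−ln(1 − rB₀/P)/ln(1+r)⌉ = ⌈27.294⌉ = 28 payments; the last is $114.48.
Total paid = 27·$387.08 + $114.48 = $10,565.64.
Total interest = total paid − principal = $10,565.64 − $8,030.00 = $2,535.64.

$2,535.64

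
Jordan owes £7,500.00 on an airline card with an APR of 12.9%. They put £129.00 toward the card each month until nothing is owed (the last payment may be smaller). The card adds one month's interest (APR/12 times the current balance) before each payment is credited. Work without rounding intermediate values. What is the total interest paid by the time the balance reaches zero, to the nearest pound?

£4,333

Monthly rate r = 12.9%/12 = 1.075% = 0.01075.
Payoff takes n = ⌈−ln(1 − rB₀/P)/ln(1+r)⌉ = ⌈91.729⌉ = 92 payments; the last is £94.24.
Total paid = 91·£129.00 + £94.24 = £11,833.24.
Total interest = total paid − principal = £11,833.24 − £7,500.00 = £4,333.24.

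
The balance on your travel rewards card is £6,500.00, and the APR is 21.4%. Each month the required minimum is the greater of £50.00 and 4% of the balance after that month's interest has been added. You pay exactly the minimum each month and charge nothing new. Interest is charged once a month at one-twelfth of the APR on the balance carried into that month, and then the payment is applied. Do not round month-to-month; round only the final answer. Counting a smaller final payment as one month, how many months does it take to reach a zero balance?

105 months

Monthly rate r = 21.4%/12 = 1.78333% = 0.0178333.
While 4% of the post-interest balance exceeds £50.00, each month B ← (B·(1+r))·(1 − 0.04), i.e. B shrinks by the factor (1+r)·0.96 = 0.97712.
This holds for months 1–72. Entering month 73 the balance is £1,227.90; 4% of the post-interest balance is now below £50.00, so the flat £50.00 minimum applies from here.
From month 73 a fixed £50.00 at rate r clears £1,227.90 in 33 more payments. Total: 72 + 33 = 105 months.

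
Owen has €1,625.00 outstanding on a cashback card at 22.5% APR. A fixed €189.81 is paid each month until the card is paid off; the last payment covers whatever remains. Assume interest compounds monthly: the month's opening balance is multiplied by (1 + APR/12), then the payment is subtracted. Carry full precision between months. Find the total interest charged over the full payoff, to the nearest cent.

€163.30

Monthly rate r = 22.5%/12 = 1.875% = 0.01875.
Payoff takes n = ⌈−ln(1 − rB₀/P)/ln(1+r)⌉ = ⌈9.419⌉ = 10 payments; the last is €80.01.
Total paid = 9·€189.81 + €80.01 = €1,788.30.
Total interest = total paid − principal = €1,788.30 − €1,625.00 = €163.30.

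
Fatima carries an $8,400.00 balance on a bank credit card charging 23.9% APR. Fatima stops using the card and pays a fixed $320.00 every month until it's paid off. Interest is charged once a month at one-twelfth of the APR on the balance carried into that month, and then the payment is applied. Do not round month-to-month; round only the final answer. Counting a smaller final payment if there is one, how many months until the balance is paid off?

38 payments

Monthly rate r = 23.9%/12 = 1.99167% = 0.0199167.
Recurrence: B ← B·(1+r) − $320.00.
Month 1: interest $167.30; balance after payment $8,247.30.
Month 2: interest $164.26; balance after payment $8,091.56.
Closed form: n = −ln(1 − rB₀/P)/ln(1+r) = −ln(0.47719)/ln(1.01992) ≈ 37.516, so the balance reaches zero during payment 38.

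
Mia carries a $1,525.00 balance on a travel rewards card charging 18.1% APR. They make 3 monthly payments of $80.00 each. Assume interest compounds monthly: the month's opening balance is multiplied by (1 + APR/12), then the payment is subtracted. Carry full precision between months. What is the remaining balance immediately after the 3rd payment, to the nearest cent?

$1,351.41

Monthly rate r = 18.1%/12 = 1.50833% = 0.0150833.
Each month: B ← B·(1+r) − $80.00.
Month 1: interest $23.00; balance after payment $1,468.00.
Month 2: interest $22.14; balance after payment $1,410.14.
Month 3: interest $21.27; balance after payment $1,351.41.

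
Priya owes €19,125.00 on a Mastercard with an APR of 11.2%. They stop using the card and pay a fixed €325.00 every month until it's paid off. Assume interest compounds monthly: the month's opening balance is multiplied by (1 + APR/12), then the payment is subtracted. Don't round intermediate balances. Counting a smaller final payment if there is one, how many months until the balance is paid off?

Monthly rate r = 11.2%/12 = 0.933333% = 0.00933333.
Recurrence: B ← B·(1+r) − €325.00.
Month 1: interest €178.50; balance after payment €18,978.50.
Month 2: interest €177.13; balance after payment €18,830.63.
Closed form: n = −ln(1 − rB₀/P)/ln(1+r) = −ln(0.45077)/ln(1.00933) ≈ 85.769, so the balance reaches zero during payment 86.

86 months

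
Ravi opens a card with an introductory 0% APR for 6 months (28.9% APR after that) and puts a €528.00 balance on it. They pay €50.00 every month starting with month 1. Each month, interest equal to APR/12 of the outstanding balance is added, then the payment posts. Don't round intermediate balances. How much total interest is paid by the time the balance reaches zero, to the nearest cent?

€16.47

Promo months 1–6 at r₀ = 0%/12 = 0; months 7+ at r₁ = 28.9%/12 = 0.0240833.
After month 6 (no interest yet): B = €528.00 − 6·€50.00 = €228.00.
Then at r₁ with €50.00/mo: n₂ = −ln(1 − r₁·B/P)/ln(1+r₁) ≈ 4.89 → 5 more payments.
Total paid = 10·€50.00 + €44.47 = €544.47; interest = €544.47 − €528.00 = €16.47.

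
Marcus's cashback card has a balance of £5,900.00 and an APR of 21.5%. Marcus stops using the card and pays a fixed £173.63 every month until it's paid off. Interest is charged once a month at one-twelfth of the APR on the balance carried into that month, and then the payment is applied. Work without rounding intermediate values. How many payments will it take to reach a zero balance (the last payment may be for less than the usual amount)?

53 months

Monthly rate r = 21.5%/12 = 1.79167% = 0.0179167.
Recurrence: B ← B·(1+r) − £173.63.
Month 1: interest £105.71; balance after payment £5,832.08.
Month 2: interest £104.49; balance after payment £5,762.94.
Closed form: n = −ln(1 − rB₀/P)/ln(1+r) = −ln(0.39119)/ln(1.01792) ≈ 52.853, so the balance reaches zero during payment 53.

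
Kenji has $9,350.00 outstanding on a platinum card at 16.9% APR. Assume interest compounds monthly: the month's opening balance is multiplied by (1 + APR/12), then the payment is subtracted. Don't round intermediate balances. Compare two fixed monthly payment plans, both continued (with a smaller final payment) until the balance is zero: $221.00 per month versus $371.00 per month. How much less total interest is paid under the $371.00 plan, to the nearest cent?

$2,685.74

Monthly rate r = 16.9%/12 = 1.40833% = 0.0140833.
At $221.00/mo: n = ⌈−ln(1 − rB₀/P)/ln(1+r)⌉ = 65 payments (last $172.24); total interest = total paid − $9,350.00 = $4,966.24.
At $371.00/mo: 32 payments (last $129.50); total interest $2,280.50.
Interest saved = $4,966.24 − $2,280.50 = $2,685.74.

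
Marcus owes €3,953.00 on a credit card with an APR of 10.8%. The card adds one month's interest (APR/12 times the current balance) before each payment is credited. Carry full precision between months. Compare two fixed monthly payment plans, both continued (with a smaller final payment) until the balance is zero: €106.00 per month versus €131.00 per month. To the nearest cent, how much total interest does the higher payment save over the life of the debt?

Monthly rate r = 10.8%/12 = 0.9% = 0.009.
At €106.00/mo: n = ⌈−ln(1 − rB₀/P)/ln(1+r)⌉ = 46 payments (last €67.91); total interest = total paid − €3,953.00 = €884.91.
At €131.00/mo: 36 payments (last €48.19); total interest €680.19.
Interest saved = €884.91 − €680.19 = €204.72.

€204.72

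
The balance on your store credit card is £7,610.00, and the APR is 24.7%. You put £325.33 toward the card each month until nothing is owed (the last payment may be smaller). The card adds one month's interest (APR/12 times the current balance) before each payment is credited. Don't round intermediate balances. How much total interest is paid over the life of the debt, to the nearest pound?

£2,878

Monthly rate r = 24.7%/12 = 2.05833% = 0.0205833.
Payoff takes n = ⌈−ln(1 − rB₀/P)/ln(1+r)⌉ = ⌈32.235⌉ = 33 payments; the last is £77.13.
Total paid = 32·£325.33 + £77.13 = £10,487.69.
Total interest = total paid − principal = £10,487.69 − £7,610.00 = £2,877.69.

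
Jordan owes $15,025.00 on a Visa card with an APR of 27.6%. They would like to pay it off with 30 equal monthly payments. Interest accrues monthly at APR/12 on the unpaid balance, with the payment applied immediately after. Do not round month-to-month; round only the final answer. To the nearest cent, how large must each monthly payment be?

$698.85

Monthly rate r = 27.6%/12 = 2.3% = 0.023.
Level-payment amortization: P = B₀·r / (1 − (1+r)^(−n)) = 15025.00·0.023 / (1 − 1.023^(−30)).
Denominator 1 − (1+r)^(−30) = 0.49448856.
P = 345.575 / 0.49448856 ≈ 698.85.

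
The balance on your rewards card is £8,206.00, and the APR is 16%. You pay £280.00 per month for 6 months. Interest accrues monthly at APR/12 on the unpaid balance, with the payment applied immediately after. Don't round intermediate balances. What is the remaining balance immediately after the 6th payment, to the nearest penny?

£7,147.75

Monthly rate r = 16%/12 = 1.33333% = 0.0133333.
Each month: B ← B·(1+r) − £280.00.
Month 1: interest £109.41; balance after payment £8,035.41.
Month 2: interest £107.14; balance after payment £7,862.55.
Month 3: interest £104.83; balance after payment £7,687.39.
Month 4: interest £102.50; balance after payment £7,509.88.
Month 5: interest £100.13; balance after payment £7,330.02.
Month 6: interest £97.73; balance after payment £7,147.75.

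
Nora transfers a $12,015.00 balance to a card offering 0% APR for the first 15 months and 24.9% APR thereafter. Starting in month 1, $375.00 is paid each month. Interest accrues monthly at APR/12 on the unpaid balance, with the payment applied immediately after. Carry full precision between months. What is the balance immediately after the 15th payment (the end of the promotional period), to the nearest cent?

Promo months 1–15 at r₀ = 0%/12 = 0; months 16+ at r₁ = 24.9%/12 = 0.02075.
After month 15 (no interest yet): B = $12,015.00 − 15·$375.00 = $6,390.00.

$6,390.00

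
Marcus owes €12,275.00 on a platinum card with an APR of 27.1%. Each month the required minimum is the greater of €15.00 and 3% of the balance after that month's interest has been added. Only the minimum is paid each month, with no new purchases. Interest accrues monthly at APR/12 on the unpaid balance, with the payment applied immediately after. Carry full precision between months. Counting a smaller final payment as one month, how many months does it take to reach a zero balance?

Monthly rate r = 27.1%/12 = 2.25833% = 0.0225833.
While 3% of the post-interest balance exceeds €15.00, each month B ← (B·(1+r))·(1 − 0.03), i.e. B shrinks by the factor (1+r)·0.97 = 0.99191.
This holds for months 1–397. Entering month 398 the balance is €487.29; 3% of the post-interest balance is now below €15.00, so the flat €15.00 minimum applies from here.
From month 398 a fixed €15.00 at rate r clears €487.29 in 60 more payments. Total: 397 + 60 = 457 months.

457 months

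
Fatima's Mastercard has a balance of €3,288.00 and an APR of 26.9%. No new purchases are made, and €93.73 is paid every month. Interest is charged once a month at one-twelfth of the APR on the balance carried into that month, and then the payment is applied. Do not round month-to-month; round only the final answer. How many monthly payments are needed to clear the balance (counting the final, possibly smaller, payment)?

Monthly rate r = 26.9%/12 = 2.24167% = 0.0224167.
Recurrence: B ← B·(1+r) − €93.73.
Month 1: interest €73.71; balance after payment €3,267.98.
Month 2: interest €73.26; balance after payment €3,247.50.
Closed form: n = −ln(1 − rB₀/P)/ln(1+r) = −ln(0.21363)/ln(1.02242) ≈ 69.623, so the balance reaches zero during payment 70.

70 payments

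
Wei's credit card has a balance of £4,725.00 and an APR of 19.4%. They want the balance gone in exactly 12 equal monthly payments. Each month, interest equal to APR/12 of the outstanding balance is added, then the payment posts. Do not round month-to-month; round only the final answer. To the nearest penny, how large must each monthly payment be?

Monthly rate r = 19.4%/12 = 1.61667% = 0.0161667.
Level-payment amortization: P = B₀·r / (1 − (1+r)^(−n)) = 4725.00·0.0161667 / (1 − 1.01617^(−12)).
Denominator 1 − (1+r)^(−12) = 0.175063225.
P = 76.3875 / 0.175063225 ≈ 436.34.

£436.34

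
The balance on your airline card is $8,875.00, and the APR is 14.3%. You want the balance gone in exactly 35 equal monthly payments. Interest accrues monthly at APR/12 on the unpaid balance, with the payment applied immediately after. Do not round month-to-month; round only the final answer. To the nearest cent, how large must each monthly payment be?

$311.60

Monthly rate r = 14.3%/12 = 1.19167% = 0.0119167.
Level-payment amortization: P = B₀·r / (1 − (1+r)^(−n)) = 8875.00·0.0119167 / (1 − 1.01192^(−35)).
Denominator 1 − (1+r)^(−35) = 0.339407276.
P = 105.76 / 0.339407276 ≈ 311.60.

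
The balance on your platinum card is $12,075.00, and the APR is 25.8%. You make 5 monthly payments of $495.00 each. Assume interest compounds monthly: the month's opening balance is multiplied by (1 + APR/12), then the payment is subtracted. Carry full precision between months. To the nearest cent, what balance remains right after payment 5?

$10,846.35

Monthly rate r = 25.8%/12 = 2.15% = 0.0215.
Each month: B ← B·(1+r) − $495.00.
Month 1: interest $259.61; balance after payment $11,839.61.
Month 2: interest $254.55; balance after payment $11,599.16.
Month 3: interest $249.38; balance after payment $11,353.55.
Month 4: interest $244.10; balance after payment $11,102.65.
Month 5: interest $238.71; balance after payment $10,846.35.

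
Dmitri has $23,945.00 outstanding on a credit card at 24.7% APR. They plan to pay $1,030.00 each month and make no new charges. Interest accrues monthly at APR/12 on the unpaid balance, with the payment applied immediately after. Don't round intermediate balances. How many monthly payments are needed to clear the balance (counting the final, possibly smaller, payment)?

32 months

Monthly rate r = 24.7%/12 = 2.05833% = 0.0205833.
Recurrence: B ← B·(1+r) − $1,030.00.
Month 1: interest $492.87; balance after payment $23,407.87.
Month 2: interest $481.81; balance after payment $22,859.68.
Closed form: n = −ln(1 − rB₀/P)/ln(1+r) = −ln(0.52149)/ln(1.02058) ≈ 31.955, so the balance reaches zero during payment 32.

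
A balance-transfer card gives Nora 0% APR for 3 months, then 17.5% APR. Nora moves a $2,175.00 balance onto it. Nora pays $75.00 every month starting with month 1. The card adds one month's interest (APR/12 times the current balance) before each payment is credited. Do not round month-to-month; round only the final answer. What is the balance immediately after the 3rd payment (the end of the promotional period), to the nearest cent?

Promo months 1–3 at r₀ = 0%/12 = 0; months 4+ at r₁ = 17.5%/12 = 0.0145833.
After month 3 (no interest yet): B = $2,175.00 − 3·$75.00 = $1,950.00.

$1,950.00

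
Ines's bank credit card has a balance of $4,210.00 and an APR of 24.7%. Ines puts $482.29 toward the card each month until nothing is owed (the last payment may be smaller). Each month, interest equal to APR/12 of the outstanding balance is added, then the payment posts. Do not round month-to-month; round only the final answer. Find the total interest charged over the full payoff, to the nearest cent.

$479.25

Monthly rate r = 24.7%/12 = 2.05833% = 0.0205833.
Payoff takes n = ⌈−ln(1 − rB₀/P)/ln(1+r)⌉ = ⌈9.721⌉ = 10 payments; the last is $348.64.
Total paid = 9·$482.29 + $348.64 = $4,689.25.
Total interest = total paid − principal = $4,689.25 − $4,210.00 = $479.25.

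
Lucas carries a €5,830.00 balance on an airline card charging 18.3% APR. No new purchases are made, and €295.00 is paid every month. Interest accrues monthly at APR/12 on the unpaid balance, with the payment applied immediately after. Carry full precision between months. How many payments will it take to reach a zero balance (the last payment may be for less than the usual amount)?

Monthly rate r = 18.3%/12 = 1.525% = 0.01525.
Recurrence: B ← B·(1+r) − €295.00.
Month 1: interest €88.91; balance after payment €5,623.91.
Month 2: interest €85.76; balance after payment €5,414.67.
Closed form: n = −ln(1 − rB₀/P)/ln(1+r) = −ln(0.69862)/ln(1.01525) ≈ 23.697, so the balance reaches zero during payment 24.

24 payments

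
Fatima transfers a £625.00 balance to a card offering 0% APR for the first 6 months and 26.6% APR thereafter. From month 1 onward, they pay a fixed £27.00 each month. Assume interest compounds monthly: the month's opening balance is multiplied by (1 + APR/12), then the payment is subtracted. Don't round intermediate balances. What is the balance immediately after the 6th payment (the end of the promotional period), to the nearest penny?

Promo months 1–6 at r₀ = 0%/12 = 0; months 7+ at r₁ = 26.6%/12 = 0.0221667.
After month 6 (no interest yet): B = £625.00 − 6·£27.00 = £463.00.

£463.00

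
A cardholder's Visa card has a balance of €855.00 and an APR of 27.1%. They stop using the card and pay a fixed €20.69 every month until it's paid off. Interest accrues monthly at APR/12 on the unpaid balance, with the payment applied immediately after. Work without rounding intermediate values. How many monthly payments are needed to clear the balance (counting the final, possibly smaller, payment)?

Monthly rate r = 27.1%/12 = 2.25833% = 0.0225833.
Recurrence: B ← B·(1+r) − €20.69.
Month 1: interest €19.31; balance after payment €853.62.
Month 2: interest €19.28; balance after payment €852.21.
Closed form: n = −ln(1 − rB₀/P)/ln(1+r) = −ln(0.066759)/ln(1.02258) ≈ 121.200, so the balance reaches zero during payment 122.

122 months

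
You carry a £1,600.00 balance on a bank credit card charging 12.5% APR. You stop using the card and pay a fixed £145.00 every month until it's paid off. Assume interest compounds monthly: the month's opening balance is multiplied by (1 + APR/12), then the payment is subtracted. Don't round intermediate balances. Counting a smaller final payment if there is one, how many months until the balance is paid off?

12 payments

Monthly rate r = 12.5%/12 = 1.04167% = 0.0104167.
Recurrence: B ← B·(1+r) − £145.00.
Month 1: interest £16.67; balance after payment £1,471.67.
Month 2: interest £15.33; balance after payment £1,342.00.
Closed form: n = −ln(1 − rB₀/P)/ln(1+r) = −ln(0.88506)/ln(1.01042) ≈ 11.783, so the balance reaches zero during payment 12.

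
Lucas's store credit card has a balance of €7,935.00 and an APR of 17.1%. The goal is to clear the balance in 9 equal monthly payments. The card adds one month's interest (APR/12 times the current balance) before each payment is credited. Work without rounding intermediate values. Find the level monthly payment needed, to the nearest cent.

Monthly rate r = 17.1%/12 = 1.425% = 0.01425.
Level-payment amortization: P = B₀·r / (1 − (1+r)^(−n)) = 7935.00·0.01425 / (1 − 1.01425^(−9)).
Denominator 1 − (1+r)^(−9) = 0.119569959.
P = 113.074 / 0.119569959 ≈ 945.67.

€945.67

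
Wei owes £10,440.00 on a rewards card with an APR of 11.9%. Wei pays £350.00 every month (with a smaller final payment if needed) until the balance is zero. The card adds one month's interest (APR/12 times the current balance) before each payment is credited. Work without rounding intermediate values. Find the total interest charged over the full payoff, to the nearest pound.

Monthly rate r = 11.9%/12 = 0.991667% = 0.00991667.
Payoff takes n = ⌈−ln(1 − rB₀/P)/ln(1+r)⌉ = ⌈35.539⌉ = 36 payments; the last is £189.09.
Total paid = 35·£350.00 + £189.09 = £12,439.09.
Total interest = total paid − principal = £12,439.09 − £10,440.00 = £1,999.09.

£1,999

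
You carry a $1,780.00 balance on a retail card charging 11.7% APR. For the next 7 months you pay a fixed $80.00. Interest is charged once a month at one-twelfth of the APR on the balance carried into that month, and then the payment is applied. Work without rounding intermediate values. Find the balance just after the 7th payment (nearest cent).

$1,328.45

Monthly rate r = 11.7%/12 = 0.975% = 0.00975.
Each month: B ← B·(1+r) − $80.00.
Month 1: interest $17.36; balance after payment $1,717.36.
Month 2: interest $16.74; balance after payment $1,654.10.
Month 3: interest $16.13; balance after payment $1,590.23.
Month 4: interest $15.50; balance after payment $1,525.73.
Month 5: interest $14.88; balance after payment $1,460.61.
Month 6: interest $14.24; balance after payment $1,394.85.
Month 7: interest $13.60; balance after payment $1,328.45.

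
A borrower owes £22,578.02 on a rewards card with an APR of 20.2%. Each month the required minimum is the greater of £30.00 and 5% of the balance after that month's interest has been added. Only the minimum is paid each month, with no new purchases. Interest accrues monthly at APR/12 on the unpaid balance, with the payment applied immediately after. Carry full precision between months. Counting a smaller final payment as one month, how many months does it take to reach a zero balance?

130 months

Monthly rate r = 20.2%/12 = 1.68333% = 0.0168333.
While 5% of the post-interest balance exceeds £30.00, each month B ← (B·(1+r))·(1 − 0.05), i.e. B shrinks by the factor (1+r)·0.95 = 0.96599.
This holds for months 1–106. Entering month 107 the balance is £576.59; 5% of the post-interest balance is now below £30.00, so the flat £30.00 minimum applies from here.
From month 107 a fixed £30.00 at rate r clears £576.59 in 24 more payments. Total: 106 + 24 = 130 months.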